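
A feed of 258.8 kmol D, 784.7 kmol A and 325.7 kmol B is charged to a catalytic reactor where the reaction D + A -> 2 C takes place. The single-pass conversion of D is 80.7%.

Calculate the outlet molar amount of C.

418 kmol

D reacted = 0.807 × 258.8 = 208.9 kmol; ν_D = −1, so ξ = 208.9/1 = 208.9 kmol.
Outlet amounts (n = n₀ + ν ξ):
  D: 258.8 − 1(208.9) = 49.95
  A: 784.7 − 1(208.9) = 575.8
  C: 0 + 2(208.9) = 417.7
  B: 325.7 (inert)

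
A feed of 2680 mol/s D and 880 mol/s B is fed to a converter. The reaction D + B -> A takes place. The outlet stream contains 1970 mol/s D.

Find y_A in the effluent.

For D: n = n₀ − 1ξ → 1970 = 2680 − 1ξ, giving ξ = 710 mol/s.
Outlet amounts (n = n₀ + ν ξ):
  D: 2680 − 1(710) = 1970
  B: 880 − 1(710) = 170
  A: 0 + 1(710) = 710
Total out = 2850 mol/s; y_A = 710 / 2850 = 0.2491.

0.249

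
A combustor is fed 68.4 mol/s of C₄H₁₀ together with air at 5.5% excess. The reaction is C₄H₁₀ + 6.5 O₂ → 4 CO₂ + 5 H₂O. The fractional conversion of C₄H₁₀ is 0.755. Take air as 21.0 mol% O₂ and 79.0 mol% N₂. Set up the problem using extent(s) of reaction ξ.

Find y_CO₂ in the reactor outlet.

0.0868

Stoichiometric O₂ = 6.5 × 68.4 = 444.6 mol/s; O₂ fed = 444.6 × 1.055 = 469.1 mol/s.
N₂ fed = 469.1 × 79/21 = 1765 mol/s.
Fuel reacted = 0.755 × 68.4 → ξ = 51.64 mol/s.
Outlet (n = n₀ + ν ξ):
  C₄H₁₀: 68.4 − 1(51.64) = 16.76
  O₂: 469.1 − 6.5(51.64) = 133.4
  N₂: 1765 (inert)
  CO₂: 0 + 4(51.64) = 206.6
  H₂O: 0 + 5(51.64) = 258.2
Total out = 2379 mol/s; y_CO₂ = 206.6 / 2379 = 0.08681.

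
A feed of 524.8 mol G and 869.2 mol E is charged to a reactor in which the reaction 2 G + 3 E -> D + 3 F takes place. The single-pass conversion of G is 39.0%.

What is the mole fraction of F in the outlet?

G reacted = 0.39 × 524.8 = 204.7 mol; ν_G = −2, so ξ = 204.7/2 = 102.3 mol.
Outlet amounts (n = n₀ + ν ξ):
  G: 524.8 − 2(102.3) = 320.1
  E: 869.2 − 3(102.3) = 562.2
  D: 0 + 1(102.3) = 102.3
  F: 0 + 3(102.3) = 307
Total out = 1292 mol; y_F = 307 / 1292 = 0.2377.

0.238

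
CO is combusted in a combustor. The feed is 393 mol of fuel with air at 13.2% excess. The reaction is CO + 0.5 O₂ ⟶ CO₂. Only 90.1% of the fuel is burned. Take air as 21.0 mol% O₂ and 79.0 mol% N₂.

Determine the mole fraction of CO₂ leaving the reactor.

Stoichiometric O₂ = 0.5 × 393 = 196.5 mol; O₂ fed = 196.5 × 1.132 = 222.4 mol.
N₂ fed = 222.4 × 79/21 = 836.8 mol.
Fuel reacted = 0.901 × 393 → ξ = 354.1 mol.
Outlet (n = n₀ + ν ξ):
  CO: 393 − 1(354.1) = 38.91
  O₂: 222.4 − 0.5(354.1) = 45.39
  N₂: 836.8 (inert)
  CO₂: 0 + 1(354.1) = 354.1
Total out = 1275 mol; y_CO₂ = 354.1 / 1275 = 0.2777.

0.278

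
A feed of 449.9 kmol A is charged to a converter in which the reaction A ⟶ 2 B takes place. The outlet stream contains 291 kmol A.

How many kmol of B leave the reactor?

318 kmol

For A: n = n₀ − 1ξ → 291 = 449.9 − 1ξ, giving ξ = 158.9 kmol.
Outlet amounts (n = n₀ + ν ξ):
  A: 449.9 − 1(158.9) = 291
  B: 0 + 2(158.9) = 317.8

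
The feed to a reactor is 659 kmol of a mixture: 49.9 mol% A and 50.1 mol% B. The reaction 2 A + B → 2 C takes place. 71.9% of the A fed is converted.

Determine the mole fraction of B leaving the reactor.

0.392

A reacted = 0.719 × 328.8 = 236.4 kmol; ν_A = −2, so ξ = 236.4/2 = 118.2 kmol.
Outlet amounts (n = n₀ + ν ξ):
  A: 328.8 − 2(118.2) = 92.4
  B: 330.2 − 1(118.2) = 211.9
  C: 0 + 2(118.2) = 236.4
Total out = 540.8 kmol; y_B = 211.9 / 540.8 = 0.3919.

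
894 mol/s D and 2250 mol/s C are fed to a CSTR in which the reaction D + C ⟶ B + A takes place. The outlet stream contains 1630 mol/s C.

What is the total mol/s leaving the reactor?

3140 mol/s

For C: n = n₀ − 1ξ → 1630 = 2250 − 1ξ, giving ξ = 620 mol/s.
Outlet amounts (n = n₀ + ν ξ):
  D: 894 − 1(620) = 274
  C: 2250 − 1(620) = 1630
  B: 0 + 1(620) = 620
  A: 0 + 1(620) = 620
Total out = 274 + 1630 + 620 + 620 = 3144 mol/s.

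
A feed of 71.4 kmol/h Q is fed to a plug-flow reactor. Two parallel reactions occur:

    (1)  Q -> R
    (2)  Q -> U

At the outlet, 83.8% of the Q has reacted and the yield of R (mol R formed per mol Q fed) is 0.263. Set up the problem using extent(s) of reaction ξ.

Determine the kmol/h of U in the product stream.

41.1 kmol/h

Yield of R: 1ξ₁ / 71.4 = 0.263 → ξ₁ = 18.78 kmol/h.
Conversion of Q: 1ξ₁ + 1ξ₂ = 0.838 × 71.4 = 59.83 → ξ₂ = 41.06 kmol/h.
Outlet amounts (n = n₀ + Σ ν·ξ):
  Q: 71.4 − 1(18.78) − 1(41.06) = 11.57
  R: 0 + 1(18.78) = 18.78
  U: 0 + 1(41.06) = 41.06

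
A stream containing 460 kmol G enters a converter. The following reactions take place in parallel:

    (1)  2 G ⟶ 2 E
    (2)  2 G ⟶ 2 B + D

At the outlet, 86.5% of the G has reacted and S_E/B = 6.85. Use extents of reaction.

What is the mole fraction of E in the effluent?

0.715

Conversion of G: G consumed = 0.865 × 460 = 397.9 kmol = 2ξ₁ + 2ξ₂.
Selectivity: 2ξ₁ / (2ξ₂) = 6.85 → ξ₁ = 6.85 ξ₂.
Substitute: (2·6.85 + 2) ξ₂ = 397.9 → ξ₂ = 25.34 kmol, ξ₁ = 173.6 kmol.
Outlet amounts (n = n₀ + Σ ν·ξ):
  G: 460 − 2(173.6) − 2(25.34) = 62.1
  E: 0 + 2(173.6) = 347.2
  B: 0 + 2(25.34) = 50.69
  D: 0 + 1(25.34) = 25.34
Total out = 485.3 kmol; y_E = 347.2 / 485.3 = 0.7154.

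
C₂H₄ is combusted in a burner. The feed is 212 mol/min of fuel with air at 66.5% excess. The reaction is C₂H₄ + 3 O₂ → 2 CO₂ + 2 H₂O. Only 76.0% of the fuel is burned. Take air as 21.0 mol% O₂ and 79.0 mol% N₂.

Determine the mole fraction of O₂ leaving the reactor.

0.11

Stoichiometric O₂ = 3 × 212 = 636 mol/min; O₂ fed = 636 × 1.665 = 1059 mol/min.
N₂ fed = 1059 × 79/21 = 3984 mol/min.
Fuel reacted = 0.76 × 212 → ξ = 161.1 mol/min.
Outlet (n = n₀ + ν ξ):
  C₂H₄: 212 − 1(161.1) = 50.88
  O₂: 1059 − 3(161.1) = 575.6
  N₂: 3984 (inert)
  CO₂: 0 + 2(161.1) = 322.2
  H₂O: 0 + 2(161.1) = 322.2
Total out = 5255 mol/min; y_O₂ = 575.6 / 5255 = 0.1095.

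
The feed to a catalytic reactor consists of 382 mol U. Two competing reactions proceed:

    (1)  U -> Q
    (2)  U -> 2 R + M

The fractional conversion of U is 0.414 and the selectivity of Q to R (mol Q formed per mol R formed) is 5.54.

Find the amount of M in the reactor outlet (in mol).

Conversion of U: U consumed = 0.414 × 382 = 158.1 mol = 1ξ₁ + 1ξ₂.
Selectivity: 1ξ₁ / (2ξ₂) = 5.54 → ξ₁ = 11.08 ξ₂.
Substitute: (1·11.08 + 1) ξ₂ = 158.1 → ξ₂ = 13.09 mol, ξ₁ = 145.1 mol.
Outlet amounts (n = n₀ + Σ ν·ξ):
  U: 382 − 1(145.1) − 1(13.09) = 223.9
  Q: 0 + 1(145.1) = 145.1
  R: 0 + 2(13.09) = 26.18
  M: 0 + 1(13.09) = 13.09

13.1 mol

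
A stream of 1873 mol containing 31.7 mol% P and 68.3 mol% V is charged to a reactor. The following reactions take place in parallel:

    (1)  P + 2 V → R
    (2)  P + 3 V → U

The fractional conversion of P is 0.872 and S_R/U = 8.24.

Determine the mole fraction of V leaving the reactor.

Conversion of P: P consumed = 0.872 × 593.7 = 517.7 mol = 1ξ₁ + 1ξ₂.
Selectivity: 1ξ₁ / (1ξ₂) = 8.24 → ξ₁ = 8.24 ξ₂.
Substitute: (1·8.24 + 1) ξ₂ = 517.7 → ξ₂ = 56.03 mol, ξ₁ = 461.7 mol.
Outlet amounts (n = n₀ + Σ ν·ξ):
  P: 593.7 − 1(461.7) − 1(56.03) = 76
  V: 1279 − 2(461.7) − 3(56.03) = 187.7
  R: 0 + 1(461.7) = 461.7
  U: 0 + 1(56.03) = 56.03
Total out = 781.5 mol; y_V = 187.7 / 781.5 = 0.2402.

0.24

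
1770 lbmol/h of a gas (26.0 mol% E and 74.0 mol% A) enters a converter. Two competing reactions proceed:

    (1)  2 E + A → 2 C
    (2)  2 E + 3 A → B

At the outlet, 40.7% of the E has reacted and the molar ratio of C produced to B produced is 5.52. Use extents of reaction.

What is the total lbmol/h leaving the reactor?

1600 lbmol/h

Conversion of E: E consumed = 0.407 × 460.2 = 187.3 lbmol/h = 2ξ₁ + 2ξ₂.
Selectivity: 2ξ₁ / (1ξ₂) = 5.52 → ξ₁ = 2.76 ξ₂.
Substitute: (2·2.76 + 2) ξ₂ = 187.3 → ξ₂ = 24.91 lbmol/h, ξ₁ = 68.74 lbmol/h.
Outlet amounts (n = n₀ + Σ ν·ξ):
  E: 460.2 − 2(68.74) − 2(24.91) = 272.9
  A: 1310 − 1(68.74) − 3(24.91) = 1166
  C: 0 + 2(68.74) = 137.5
  B: 0 + 1(24.91) = 24.91
Total out = 272.9 + 1166 + 137.5 + 24.91 = 1602 lbmol/h.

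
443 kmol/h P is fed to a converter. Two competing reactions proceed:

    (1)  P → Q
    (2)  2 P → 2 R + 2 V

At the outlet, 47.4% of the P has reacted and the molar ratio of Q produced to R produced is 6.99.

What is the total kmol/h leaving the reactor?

Conversion of P: P consumed = 0.474 × 443 = 210 kmol/h = 1ξ₁ + 2ξ₂.
Selectivity: 1ξ₁ / (2ξ₂) = 6.99 → ξ₁ = 13.98 ξ₂.
Substitute: (1·13.98 + 2) ξ₂ = 210 → ξ₂ = 13.14 kmol/h, ξ₁ = 183.7 kmol/h.
Outlet amounts (n = n₀ + Σ ν·ξ):
  P: 443 − 1(183.7) − 2(13.14) = 233
  Q: 0 + 1(183.7) = 183.7
  R: 0 + 2(13.14) = 26.28
  V: 0 + 2(13.14) = 26.28
Total out = 233 + 183.7 + 26.28 + 26.28 = 469.3 kmol/h.

469 kmol/h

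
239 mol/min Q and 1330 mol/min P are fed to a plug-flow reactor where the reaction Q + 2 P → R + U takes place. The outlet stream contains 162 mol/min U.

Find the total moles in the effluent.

1410 mol/min

For U: n = n₀ + 1ξ → 162 = 0 + 1ξ, giving ξ = 162 mol/min.
Outlet amounts (n = n₀ + ν ξ):
  Q: 239 − 1(162) = 77
  P: 1330 − 2(162) = 1006
  R: 0 + 1(162) = 162
  U: 0 + 1(162) = 162
Total out = 77 + 1006 + 162 + 162 = 1407 mol/min.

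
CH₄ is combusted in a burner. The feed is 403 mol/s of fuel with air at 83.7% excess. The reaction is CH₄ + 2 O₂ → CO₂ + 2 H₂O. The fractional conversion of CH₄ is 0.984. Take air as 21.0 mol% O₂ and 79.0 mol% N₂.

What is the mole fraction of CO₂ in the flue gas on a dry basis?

0.0595

Stoichiometric O₂ = 2 × 403 = 806 mol/s; O₂ fed = 806 × 1.837 = 1481 mol/s.
N₂ fed = 1481 × 79/21 = 5570 mol/s.
Fuel reacted = 0.984 × 403 → ξ = 396.6 mol/s.
Outlet (n = n₀ + ν ξ):
  CH₄: 403 − 1(396.6) = 6.448
  O₂: 1481 − 2(396.6) = 687.5
  N₂: 5570 (inert)
  CO₂: 0 + 1(396.6) = 396.6
  H₂O: 0 + 2(396.6) = 793.1
Dry total = 6660 mol/s; y_CO₂ (dry) = 396.6 / 6660 = 0.05954.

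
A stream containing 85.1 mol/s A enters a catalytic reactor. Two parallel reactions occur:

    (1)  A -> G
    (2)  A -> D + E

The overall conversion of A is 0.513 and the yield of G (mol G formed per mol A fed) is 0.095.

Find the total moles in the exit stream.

Yield of G: 1ξ₁ / 85.1 = 0.095 → ξ₁ = 8.085 mol/s.
Conversion of A: 1ξ₁ + 1ξ₂ = 0.513 × 85.1 = 43.66 → ξ₂ = 35.57 mol/s.
Outlet amounts (n = n₀ + Σ ν·ξ):
  A: 85.1 − 1(8.085) − 1(35.57) = 41.44
  G: 0 + 1(8.085) = 8.085
  D: 0 + 1(35.57) = 35.57
  E: 0 + 1(35.57) = 35.57
Total out = 41.44 + 8.085 + 35.57 + 35.57 = 120.7 mol/s.

121 mol/s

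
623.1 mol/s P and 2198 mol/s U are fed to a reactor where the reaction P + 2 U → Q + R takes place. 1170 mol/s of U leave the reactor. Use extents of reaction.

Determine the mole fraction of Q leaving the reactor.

0.223

For U: n = n₀ − 2ξ → 1170 = 2198 − 2ξ, giving ξ = 514 mol/s.
Outlet amounts (n = n₀ + ν ξ):
  P: 623.1 − 1(514) = 109.1
  U: 2198 − 2(514) = 1170
  Q: 0 + 1(514) = 514
  R: 0 + 1(514) = 514
Total out = 2307 mol/s; y_Q = 514 / 2307 = 0.2228.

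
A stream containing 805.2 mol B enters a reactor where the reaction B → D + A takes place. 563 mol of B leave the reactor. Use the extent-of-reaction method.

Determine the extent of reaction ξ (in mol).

For B: n = n₀ − 1ξ → 563 = 805.2 − 1ξ, giving ξ = 242.2 mol.
Outlet amounts (n = n₀ + ν ξ):
  B: 805.2 − 1(242.2) = 563
  D: 0 + 1(242.2) = 242.2
  A: 0 + 1(242.2) = 242.2

ξ = 242 mol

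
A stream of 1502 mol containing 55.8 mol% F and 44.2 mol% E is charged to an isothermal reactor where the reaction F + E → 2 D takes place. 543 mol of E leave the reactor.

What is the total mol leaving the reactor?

1500 mol

For E: n = n₀ − 1ξ → 543 = 663.9 − 1ξ, giving ξ = 120.9 mol.
Outlet amounts (n = n₀ + ν ξ):
  F: 838.1 − 1(120.9) = 717.2
  E: 663.9 − 1(120.9) = 543
  D: 0 + 2(120.9) = 241.8
Total out = 717.2 + 543 + 241.8 = 1502 mol.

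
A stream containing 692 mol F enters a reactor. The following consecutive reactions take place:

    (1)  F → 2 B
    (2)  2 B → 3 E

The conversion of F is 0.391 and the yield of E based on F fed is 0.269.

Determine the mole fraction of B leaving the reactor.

Conversion of F: F consumed = 1ξ₁ = 0.391 × 692 → ξ₁ = 270.6 mol.
Yield of E: 3ξ₂ / 692 = 0.269 → ξ₂ = 62.05 mol.
Outlet amounts (n = n₀ + Σ ν·ξ):
  F: 692 − 1(270.6) = 421.4
  B: 0 + 2(270.6) − 2(62.05) = 417
  E: 0 + 3(62.05) = 186.1
Total out = 1025 mol; y_B = 417 / 1025 = 0.407.

0.407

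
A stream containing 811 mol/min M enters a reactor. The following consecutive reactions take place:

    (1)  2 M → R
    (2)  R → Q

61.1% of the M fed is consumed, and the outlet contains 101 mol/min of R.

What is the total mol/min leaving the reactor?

563 mol/min

Conversion of M: M consumed = 2ξ₁ = 0.611 × 811 → ξ₁ = 247.8 mol/min.
R balance: n_R = 0 + 1ξ₁ − 1ξ₂ = 101 → ξ₂ = (1·247.8 − 101)/1 = 146.8 mol/min.
Outlet amounts (n = n₀ + Σ ν·ξ):
  M: 811 − 2(247.8) = 315.5
  R: 0 + 1(247.8) − 1(146.8) = 101
  Q: 0 + 1(146.8) = 146.8
Total out = 315.5 + 101 + 146.8 = 563.2 mol/min.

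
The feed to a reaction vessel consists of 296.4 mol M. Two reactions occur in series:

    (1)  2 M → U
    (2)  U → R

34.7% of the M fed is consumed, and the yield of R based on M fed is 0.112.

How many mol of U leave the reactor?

Conversion of M: M consumed = 2ξ₁ = 0.347 × 296.4 → ξ₁ = 51.43 mol.
Yield of R: 1ξ₂ / 296.4 = 0.112 → ξ₂ = 33.2 mol.
Outlet amounts (n = n₀ + Σ ν·ξ):
  M: 296.4 − 2(51.43) = 193.5
  U: 0 + 1(51.43) − 1(33.2) = 18.23
  R: 0 + 1(33.2) = 33.2

18.2 mol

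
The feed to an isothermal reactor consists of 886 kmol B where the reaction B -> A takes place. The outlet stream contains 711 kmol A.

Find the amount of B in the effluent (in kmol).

175 kmol

For A: n = n₀ + 1ξ → 711 = 0 + 1ξ, giving ξ = 711 kmol.
Outlet amounts (n = n₀ + ν ξ):
  B: 886 − 1(711) = 175
  A: 0 + 1(711) = 711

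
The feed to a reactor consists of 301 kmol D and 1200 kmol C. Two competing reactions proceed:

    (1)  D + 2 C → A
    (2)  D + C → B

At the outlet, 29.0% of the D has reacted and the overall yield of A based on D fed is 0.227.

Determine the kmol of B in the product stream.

Yield of A: 1ξ₁ / 301 = 0.227 → ξ₁ = 68.33 kmol.
Conversion of D: 1ξ₁ + 1ξ₂ = 0.29 × 301 = 87.29 → ξ₂ = 18.96 kmol.
Outlet amounts (n = n₀ + Σ ν·ξ):
  D: 301 − 1(68.33) − 1(18.96) = 213.7
  C: 1200 − 2(68.33) − 1(18.96) = 1044
  A: 0 + 1(68.33) = 68.33
  B: 0 + 1(18.96) = 18.96

19 kmol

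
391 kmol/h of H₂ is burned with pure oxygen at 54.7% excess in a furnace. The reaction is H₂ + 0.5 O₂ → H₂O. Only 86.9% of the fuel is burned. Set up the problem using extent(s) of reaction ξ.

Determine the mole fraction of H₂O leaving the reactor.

Stoichiometric O₂ = 0.5 × 391 = 195.5 kmol/h; O₂ fed = 195.5 × 1.547 = 302.4 kmol/h.
Fuel reacted = 0.869 × 391 → ξ = 339.8 kmol/h.
Outlet (n = n₀ + ν ξ):
  H₂: 391 − 1(339.8) = 51.22
  O₂: 302.4 − 0.5(339.8) = 132.5
  H₂O: 0 + 1(339.8) = 339.8
Total out = 523.5 kmol/h; y_H₂O = 339.8 / 523.5 = 0.649.

0.649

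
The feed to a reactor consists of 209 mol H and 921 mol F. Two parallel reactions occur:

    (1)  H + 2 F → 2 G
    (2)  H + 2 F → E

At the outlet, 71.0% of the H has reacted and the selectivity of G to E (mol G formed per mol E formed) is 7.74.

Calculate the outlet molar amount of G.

Conversion of H: H consumed = 0.71 × 209 = 148.4 mol = 1ξ₁ + 1ξ₂.
Selectivity: 2ξ₁ / (1ξ₂) = 7.74 → ξ₁ = 3.87 ξ₂.
Substitute: (1·3.87 + 1) ξ₂ = 148.4 → ξ₂ = 30.47 mol, ξ₁ = 117.9 mol.
Outlet amounts (n = n₀ + Σ ν·ξ):
  H: 209 − 1(117.9) − 1(30.47) = 60.61
  F: 921 − 2(117.9) − 2(30.47) = 624.2
  G: 0 + 2(117.9) = 235.8
  E: 0 + 1(30.47) = 30.47

236 mol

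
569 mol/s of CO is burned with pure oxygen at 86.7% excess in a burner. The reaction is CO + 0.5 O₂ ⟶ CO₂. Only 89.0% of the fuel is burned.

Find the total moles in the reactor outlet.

Stoichiometric O₂ = 0.5 × 569 = 284.5 mol/s; O₂ fed = 284.5 × 1.867 = 531.2 mol/s.
Fuel reacted = 0.89 × 569 → ξ = 506.4 mol/s.
Outlet (n = n₀ + ν ξ):
  CO: 569 − 1(506.4) = 62.59
  O₂: 531.2 − 0.5(506.4) = 278
  CO₂: 0 + 1(506.4) = 506.4
Total out = 62.59 + 278 + 506.4 = 847 mol/s.

847 mol/s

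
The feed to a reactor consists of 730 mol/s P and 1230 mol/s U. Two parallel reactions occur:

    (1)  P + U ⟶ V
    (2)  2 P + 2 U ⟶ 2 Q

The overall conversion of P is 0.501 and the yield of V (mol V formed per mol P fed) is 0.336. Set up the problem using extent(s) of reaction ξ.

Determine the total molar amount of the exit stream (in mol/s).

1590 mol/s

Yield of V: 1ξ₁ / 730 = 0.336 → ξ₁ = 245.3 mol/s.
Conversion of P: 1ξ₁ + 2ξ₂ = 0.501 × 730 = 365.7 → ξ₂ = 60.23 mol/s.
Outlet amounts (n = n₀ + Σ ν·ξ):
  P: 730 − 1(245.3) − 2(60.23) = 364.3
  U: 1230 − 1(245.3) − 2(60.23) = 864.3
  V: 0 + 1(245.3) = 245.3
  Q: 0 + 2(60.23) = 120.5
Total out = 364.3 + 864.3 + 245.3 + 120.5 = 1594 mol/s.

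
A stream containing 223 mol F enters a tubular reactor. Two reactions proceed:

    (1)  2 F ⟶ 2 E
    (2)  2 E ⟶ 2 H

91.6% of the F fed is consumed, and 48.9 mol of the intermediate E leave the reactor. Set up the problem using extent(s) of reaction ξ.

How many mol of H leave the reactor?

155 mol

Conversion of F: F consumed = 2ξ₁ = 0.916 × 223 → ξ₁ = 102.1 mol.
E balance: n_E = 0 + 2ξ₁ − 2ξ₂ = 48.9 → ξ₂ = (2·102.1 − 48.9)/2 = 77.68 mol.
Outlet amounts (n = n₀ + Σ ν·ξ):
  F: 223 − 2(102.1) = 18.73
  E: 0 + 2(102.1) − 2(77.68) = 48.9
  H: 0 + 2(77.68) = 155.4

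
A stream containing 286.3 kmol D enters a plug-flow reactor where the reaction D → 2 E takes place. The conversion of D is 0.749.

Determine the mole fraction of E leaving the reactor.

D reacted = 0.749 × 286.3 = 214.4 kmol; ν_D = −1, so ξ = 214.4/1 = 214.4 kmol.
Outlet amounts (n = n₀ + ν ξ):
  D: 286.3 − 1(214.4) = 71.86
  E: 0 + 2(214.4) = 428.9
Total out = 500.7 kmol; y_E = 428.9 / 500.7 = 0.8565.

0.856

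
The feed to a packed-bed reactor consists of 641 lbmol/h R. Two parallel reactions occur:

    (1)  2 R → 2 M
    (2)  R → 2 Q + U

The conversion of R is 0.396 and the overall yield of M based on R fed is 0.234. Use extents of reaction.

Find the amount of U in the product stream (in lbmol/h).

Yield of M: 2ξ₁ / 641 = 0.234 → ξ₁ = 75 lbmol/h.
Conversion of R: 2ξ₁ + 1ξ₂ = 0.396 × 641 = 253.8 → ξ₂ = 103.8 lbmol/h.
Outlet amounts (n = n₀ + Σ ν·ξ):
  R: 641 − 2(75) − 1(103.8) = 387.2
  M: 0 + 2(75) = 150
  Q: 0 + 2(103.8) = 207.7
  U: 0 + 1(103.8) = 103.8

104 lbmol/h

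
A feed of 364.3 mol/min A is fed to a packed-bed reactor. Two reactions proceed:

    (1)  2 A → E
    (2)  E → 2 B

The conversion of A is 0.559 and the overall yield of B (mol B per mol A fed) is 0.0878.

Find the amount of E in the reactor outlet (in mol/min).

Conversion of A: A consumed = 2ξ₁ = 0.559 × 364.3 → ξ₁ = 101.8 mol/min.
Yield of B: 2ξ₂ / 364.3 = 0.0878 → ξ₂ = 15.99 mol/min.
Outlet amounts (n = n₀ + Σ ν·ξ):
  A: 364.3 − 2(101.8) = 160.7
  E: 0 + 1(101.8) − 1(15.99) = 85.83
  B: 0 + 2(15.99) = 31.99

85.8 mol/min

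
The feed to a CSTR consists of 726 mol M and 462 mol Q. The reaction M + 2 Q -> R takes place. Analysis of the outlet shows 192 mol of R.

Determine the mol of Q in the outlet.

78 mol

For R: n = n₀ + 1ξ → 192 = 0 + 1ξ, giving ξ = 192 mol.
Outlet amounts (n = n₀ + ν ξ):
  M: 726 − 1(192) = 534
  Q: 462 − 2(192) = 78
  R: 0 + 1(192) = 192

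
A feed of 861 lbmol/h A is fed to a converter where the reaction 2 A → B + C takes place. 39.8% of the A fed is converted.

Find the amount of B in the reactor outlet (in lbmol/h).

A reacted = 0.398 × 861 = 342.7 lbmol/h; ν_A = −2, so ξ = 342.7/2 = 171.3 lbmol/h.
Outlet amounts (n = n₀ + ν ξ):
  A: 861 − 2(171.3) = 518.3
  B: 0 + 1(171.3) = 171.3
  C: 0 + 1(171.3) = 171.3

171 lbmol/h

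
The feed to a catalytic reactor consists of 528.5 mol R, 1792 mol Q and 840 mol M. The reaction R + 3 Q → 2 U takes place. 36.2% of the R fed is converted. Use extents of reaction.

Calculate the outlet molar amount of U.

R reacted = 0.362 × 528.5 = 191.3 mol; ν_R = −1, so ξ = 191.3/1 = 191.3 mol.
Outlet amounts (n = n₀ + ν ξ):
  R: 528.5 − 1(191.3) = 337.2
  Q: 1792 − 3(191.3) = 1218
  U: 0 + 2(191.3) = 382.6
  M: 840 (inert)

383 mol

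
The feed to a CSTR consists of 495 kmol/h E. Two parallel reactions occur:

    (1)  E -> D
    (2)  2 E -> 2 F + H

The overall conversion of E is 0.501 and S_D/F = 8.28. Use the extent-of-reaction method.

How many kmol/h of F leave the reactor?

Conversion of E: E consumed = 0.501 × 495 = 248 kmol/h = 1ξ₁ + 2ξ₂.
Selectivity: 1ξ₁ / (2ξ₂) = 8.28 → ξ₁ = 16.56 ξ₂.
Substitute: (1·16.56 + 2) ξ₂ = 248 → ξ₂ = 13.36 kmol/h, ξ₁ = 221.3 kmol/h.
Outlet amounts (n = n₀ + Σ ν·ξ):
  E: 495 − 1(221.3) − 2(13.36) = 247
  D: 0 + 1(221.3) = 221.3
  F: 0 + 2(13.36) = 26.72
  H: 0 + 1(13.36) = 13.36

26.7 kmol/h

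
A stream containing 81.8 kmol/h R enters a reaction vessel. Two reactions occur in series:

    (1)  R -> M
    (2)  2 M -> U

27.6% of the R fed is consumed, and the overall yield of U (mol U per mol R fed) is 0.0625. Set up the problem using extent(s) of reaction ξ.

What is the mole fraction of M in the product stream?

Conversion of R: R consumed = 1ξ₁ = 0.276 × 81.8 → ξ₁ = 22.58 kmol/h.
Yield of U: 1ξ₂ / 81.8 = 0.0625 → ξ₂ = 5.112 kmol/h.
Outlet amounts (n = n₀ + Σ ν·ξ):
  R: 81.8 − 1(22.58) = 59.22
  M: 0 + 1(22.58) − 2(5.112) = 12.35
  U: 0 + 1(5.112) = 5.112
Total out = 76.69 kmol/h; y_M = 12.35 / 76.69 = 0.1611.

0.161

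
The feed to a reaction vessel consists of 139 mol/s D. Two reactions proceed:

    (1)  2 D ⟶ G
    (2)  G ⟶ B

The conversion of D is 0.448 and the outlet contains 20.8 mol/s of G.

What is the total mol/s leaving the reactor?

Conversion of D: D consumed = 2ξ₁ = 0.448 × 139 → ξ₁ = 31.14 mol/s.
G balance: n_G = 0 + 1ξ₁ − 1ξ₂ = 20.8 → ξ₂ = (1·31.14 − 20.8)/1 = 10.34 mol/s.
Outlet amounts (n = n₀ + Σ ν·ξ):
  D: 139 − 2(31.14) = 76.73
  G: 0 + 1(31.14) − 1(10.34) = 20.8
  B: 0 + 1(10.34) = 10.34
Total out = 76.73 + 20.8 + 10.34 = 107.9 mol/s.

108 mol/s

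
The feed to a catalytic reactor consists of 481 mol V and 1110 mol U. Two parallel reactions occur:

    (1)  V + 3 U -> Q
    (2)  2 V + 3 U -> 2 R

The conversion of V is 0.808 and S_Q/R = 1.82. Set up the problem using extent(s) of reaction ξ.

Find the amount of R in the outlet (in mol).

138 mol

Conversion of V: V consumed = 0.808 × 481 = 388.6 mol = 1ξ₁ + 2ξ₂.
Selectivity: 1ξ₁ / (2ξ₂) = 1.82 → ξ₁ = 3.64 ξ₂.
Substitute: (1·3.64 + 2) ξ₂ = 388.6 → ξ₂ = 68.91 mol, ξ₁ = 250.8 mol.
Outlet amounts (n = n₀ + Σ ν·ξ):
  V: 481 − 1(250.8) − 2(68.91) = 92.35
  U: 1110 − 3(250.8) − 3(68.91) = 150.8
  Q: 0 + 1(250.8) = 250.8
  R: 0 + 2(68.91) = 137.8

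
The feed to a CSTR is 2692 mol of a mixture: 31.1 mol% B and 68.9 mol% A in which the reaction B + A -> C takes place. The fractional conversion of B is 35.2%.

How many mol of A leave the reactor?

1560 mol

B reacted = 0.352 × 837.2 = 294.7 mol; ν_B = −1, so ξ = 294.7/1 = 294.7 mol.
Outlet amounts (n = n₀ + ν ξ):
  B: 837.2 − 1(294.7) = 542.5
  A: 1855 − 1(294.7) = 1560
  C: 0 + 1(294.7) = 294.7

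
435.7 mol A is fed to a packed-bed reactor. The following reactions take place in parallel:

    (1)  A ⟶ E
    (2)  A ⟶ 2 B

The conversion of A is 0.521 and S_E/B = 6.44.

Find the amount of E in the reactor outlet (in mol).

211 mol

Conversion of A: A consumed = 0.521 × 435.7 = 227 mol = 1ξ₁ + 1ξ₂.
Selectivity: 1ξ₁ / (2ξ₂) = 6.44 → ξ₁ = 12.88 ξ₂.
Substitute: (1·12.88 + 1) ξ₂ = 227 → ξ₂ = 16.35 mol, ξ₁ = 210.6 mol.
Outlet amounts (n = n₀ + Σ ν·ξ):
  A: 435.7 − 1(210.6) − 1(16.35) = 208.7
  E: 0 + 1(210.6) = 210.6
  B: 0 + 2(16.35) = 32.71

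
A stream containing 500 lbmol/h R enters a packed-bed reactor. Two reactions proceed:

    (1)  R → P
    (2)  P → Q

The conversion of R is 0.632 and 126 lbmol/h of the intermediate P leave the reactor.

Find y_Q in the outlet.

Conversion of R: R consumed = 1ξ₁ = 0.632 × 500 → ξ₁ = 316 lbmol/h.
P balance: n_P = 0 + 1ξ₁ − 1ξ₂ = 126 → ξ₂ = (1·316 − 126)/1 = 190 lbmol/h.
Outlet amounts (n = n₀ + Σ ν·ξ):
  R: 500 − 1(316) = 184
  P: 0 + 1(316) − 1(190) = 126
  Q: 0 + 1(190) = 190
Total out = 500 lbmol/h; y_Q = 190 / 500 = 0.38.

0.38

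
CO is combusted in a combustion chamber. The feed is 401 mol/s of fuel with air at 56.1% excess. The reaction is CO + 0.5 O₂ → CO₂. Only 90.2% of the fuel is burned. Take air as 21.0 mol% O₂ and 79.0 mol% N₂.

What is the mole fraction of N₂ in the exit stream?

0.688

Stoichiometric O₂ = 0.5 × 401 = 200.5 mol/s; O₂ fed = 200.5 × 1.561 = 313 mol/s.
N₂ fed = 313 × 79/21 = 1177 mol/s.
Fuel reacted = 0.902 × 401 → ξ = 361.7 mol/s.
Outlet (n = n₀ + ν ξ):
  CO: 401 − 1(361.7) = 39.3
  O₂: 313 − 0.5(361.7) = 132.1
  N₂: 1177 (inert)
  CO₂: 0 + 1(361.7) = 361.7
Total out = 1711 mol/s; y_N₂ = 1177 / 1711 = 0.6883.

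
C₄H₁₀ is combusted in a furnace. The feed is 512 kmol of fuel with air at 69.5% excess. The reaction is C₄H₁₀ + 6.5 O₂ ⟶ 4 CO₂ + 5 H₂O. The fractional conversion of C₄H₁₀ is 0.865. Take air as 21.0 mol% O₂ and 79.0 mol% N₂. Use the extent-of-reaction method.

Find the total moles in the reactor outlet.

Stoichiometric O₂ = 6.5 × 512 = 3328 kmol; O₂ fed = 3328 × 1.695 = 5641 kmol.
N₂ fed = 5641 × 79/21 = 21220 kmol.
Fuel reacted = 0.865 × 512 → ξ = 442.9 kmol.
Outlet (n = n₀ + ν ξ):
  C₄H₁₀: 512 − 1(442.9) = 69.12
  O₂: 5641 − 6.5(442.9) = 2762
  N₂: 21220 (inert)
  CO₂: 0 + 4(442.9) = 1772
  H₂O: 0 + 5(442.9) = 2214
Total out = 69.12 + 2762 + 21220 + 1772 + 2214 = 28040 kmol.

28000 kmol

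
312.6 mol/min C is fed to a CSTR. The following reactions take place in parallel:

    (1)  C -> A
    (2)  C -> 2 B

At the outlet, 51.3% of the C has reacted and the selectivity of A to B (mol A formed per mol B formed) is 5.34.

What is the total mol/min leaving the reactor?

326 mol/min

Conversion of C: C consumed = 0.513 × 312.6 = 160.4 mol/min = 1ξ₁ + 1ξ₂.
Selectivity: 1ξ₁ / (2ξ₂) = 5.34 → ξ₁ = 10.68 ξ₂.
Substitute: (1·10.68 + 1) ξ₂ = 160.4 → ξ₂ = 13.73 mol/min, ξ₁ = 146.6 mol/min.
Outlet amounts (n = n₀ + Σ ν·ξ):
  C: 312.6 − 1(146.6) − 1(13.73) = 152.2
  A: 0 + 1(146.6) = 146.6
  B: 0 + 2(13.73) = 27.46
Total out = 152.2 + 146.6 + 27.46 = 326.3 mol/min.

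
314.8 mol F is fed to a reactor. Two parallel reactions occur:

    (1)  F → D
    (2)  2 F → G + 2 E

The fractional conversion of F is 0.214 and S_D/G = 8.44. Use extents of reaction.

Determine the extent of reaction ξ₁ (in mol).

Conversion of F: F consumed = 0.214 × 314.8 = 67.37 mol = 1ξ₁ + 2ξ₂.
Selectivity: 1ξ₁ / (1ξ₂) = 8.44 → ξ₁ = 8.44 ξ₂.
Substitute: (1·8.44 + 2) ξ₂ = 67.37 → ξ₂ = 6.453 mol, ξ₁ = 54.46 mol.
Outlet amounts (n = n₀ + Σ ν·ξ):
  F: 314.8 − 1(54.46) − 2(6.453) = 247.4
  D: 0 + 1(54.46) = 54.46
  G: 0 + 1(6.453) = 6.453
  E: 0 + 2(6.453) = 12.91

ξ₁ = 54.5 mol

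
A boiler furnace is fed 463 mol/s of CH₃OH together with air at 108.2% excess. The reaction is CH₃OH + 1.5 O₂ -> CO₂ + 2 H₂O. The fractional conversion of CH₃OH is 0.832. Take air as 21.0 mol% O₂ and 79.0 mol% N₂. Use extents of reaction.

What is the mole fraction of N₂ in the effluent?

Stoichiometric O₂ = 1.5 × 463 = 694.5 mol/s; O₂ fed = 694.5 × 2.082 = 1446 mol/s.
N₂ fed = 1446 × 79/21 = 5440 mol/s.
Fuel reacted = 0.832 × 463 → ξ = 385.2 mol/s.
Outlet (n = n₀ + ν ξ):
  CH₃OH: 463 − 1(385.2) = 77.78
  O₂: 1446 − 1.5(385.2) = 868.1
  N₂: 5440 (inert)
  CO₂: 0 + 1(385.2) = 385.2
  H₂O: 0 + 2(385.2) = 770.4
Total out = 7541 mol/s; y_N₂ = 5440 / 7541 = 0.7213.

0.721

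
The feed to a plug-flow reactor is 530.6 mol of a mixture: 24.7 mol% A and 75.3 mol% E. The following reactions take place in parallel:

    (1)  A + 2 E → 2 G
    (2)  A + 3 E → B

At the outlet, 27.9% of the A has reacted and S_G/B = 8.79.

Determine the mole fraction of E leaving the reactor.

Conversion of A: A consumed = 0.279 × 131.1 = 36.57 mol = 1ξ₁ + 1ξ₂.
Selectivity: 2ξ₁ / (1ξ₂) = 8.79 → ξ₁ = 4.395 ξ₂.
Substitute: (1·4.395 + 1) ξ₂ = 36.57 → ξ₂ = 6.778 mol, ξ₁ = 29.79 mol.
Outlet amounts (n = n₀ + Σ ν·ξ):
  A: 131.1 − 1(29.79) − 1(6.778) = 94.49
  E: 399.5 − 2(29.79) − 3(6.778) = 319.6
  G: 0 + 2(29.79) = 59.58
  B: 0 + 1(6.778) = 6.778
Total out = 480.5 mol; y_E = 319.6 / 480.5 = 0.6652.

0.665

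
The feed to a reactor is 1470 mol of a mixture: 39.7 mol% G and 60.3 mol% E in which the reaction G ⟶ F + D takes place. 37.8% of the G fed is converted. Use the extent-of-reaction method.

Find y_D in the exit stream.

0.13

G reacted = 0.378 × 583.6 = 220.6 mol; ν_G = −1, so ξ = 220.6/1 = 220.6 mol.
Outlet amounts (n = n₀ + ν ξ):
  G: 583.6 − 1(220.6) = 363
  F: 0 + 1(220.6) = 220.6
  D: 0 + 1(220.6) = 220.6
  E: 886.4 (inert)
Total out = 1691 mol; y_D = 220.6 / 1691 = 0.1305.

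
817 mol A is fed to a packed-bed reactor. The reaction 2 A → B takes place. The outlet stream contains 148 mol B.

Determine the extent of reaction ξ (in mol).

For B: n = n₀ + 1ξ → 148 = 0 + 1ξ, giving ξ = 148 mol.
Outlet amounts (n = n₀ + ν ξ):
  A: 817 − 2(148) = 521
  B: 0 + 1(148) = 148

ξ = 148 mol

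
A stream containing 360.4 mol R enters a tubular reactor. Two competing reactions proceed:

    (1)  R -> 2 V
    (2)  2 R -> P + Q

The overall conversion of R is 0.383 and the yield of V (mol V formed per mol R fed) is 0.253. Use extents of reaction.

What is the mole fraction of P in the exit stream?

Yield of V: 2ξ₁ / 360.4 = 0.253 → ξ₁ = 45.59 mol.
Conversion of R: 1ξ₁ + 2ξ₂ = 0.383 × 360.4 = 138 → ξ₂ = 46.22 mol.
Outlet amounts (n = n₀ + Σ ν·ξ):
  R: 360.4 − 1(45.59) − 2(46.22) = 222.4
  V: 0 + 2(45.59) = 91.18
  P: 0 + 1(46.22) = 46.22
  Q: 0 + 1(46.22) = 46.22
Total out = 406 mol; y_P = 46.22 / 406 = 0.1138.

0.114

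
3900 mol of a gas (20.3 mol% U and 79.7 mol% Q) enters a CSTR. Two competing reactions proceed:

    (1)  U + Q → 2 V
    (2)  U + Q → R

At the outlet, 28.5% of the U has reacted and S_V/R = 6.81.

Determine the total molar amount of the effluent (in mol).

3850 mol

Conversion of U: U consumed = 0.285 × 791.7 = 225.6 mol = 1ξ₁ + 1ξ₂.
Selectivity: 2ξ₁ / (1ξ₂) = 6.81 → ξ₁ = 3.405 ξ₂.
Substitute: (1·3.405 + 1) ξ₂ = 225.6 → ξ₂ = 51.22 mol, ξ₁ = 174.4 mol.
Outlet amounts (n = n₀ + Σ ν·ξ):
  U: 791.7 − 1(174.4) − 1(51.22) = 566.1
  Q: 3108 − 1(174.4) − 1(51.22) = 2883
  V: 0 + 2(174.4) = 348.8
  R: 0 + 1(51.22) = 51.22
Total out = 566.1 + 2883 + 348.8 + 51.22 = 3849 mol.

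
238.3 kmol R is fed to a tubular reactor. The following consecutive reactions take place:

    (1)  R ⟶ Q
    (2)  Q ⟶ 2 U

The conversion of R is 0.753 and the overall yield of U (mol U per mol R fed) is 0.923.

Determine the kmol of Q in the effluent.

Conversion of R: R consumed = 1ξ₁ = 0.753 × 238.3 → ξ₁ = 179.4 kmol.
Yield of U: 2ξ₂ / 238.3 = 0.923 → ξ₂ = 110 kmol.
Outlet amounts (n = n₀ + Σ ν·ξ):
  R: 238.3 − 1(179.4) = 58.86
  Q: 0 + 1(179.4) − 1(110) = 69.46
  U: 0 + 2(110) = 220

69.5 kmol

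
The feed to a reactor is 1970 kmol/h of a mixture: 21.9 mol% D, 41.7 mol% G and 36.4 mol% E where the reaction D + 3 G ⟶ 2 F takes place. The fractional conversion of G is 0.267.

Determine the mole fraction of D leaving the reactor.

G reacted = 0.267 × 821.5 = 219.3 kmol/h; ν_G = −3, so ξ = 219.3/3 = 73.11 kmol/h.
Outlet amounts (n = n₀ + ν ξ):
  D: 431.4 − 1(73.11) = 358.3
  G: 821.5 − 3(73.11) = 602.2
  F: 0 + 2(73.11) = 146.2
  E: 717.1 (inert)
Total out = 1824 kmol/h; y_D = 358.3 / 1824 = 0.1965.

0.196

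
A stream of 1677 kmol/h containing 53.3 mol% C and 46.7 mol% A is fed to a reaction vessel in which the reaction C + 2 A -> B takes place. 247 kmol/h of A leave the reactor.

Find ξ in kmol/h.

ξ = 268 kmol/h

For A: n = n₀ − 2ξ → 247 = 783.2 − 2ξ, giving ξ = 268.1 kmol/h.
Outlet amounts (n = n₀ + ν ξ):
  C: 893.8 − 1(268.1) = 625.8
  A: 783.2 − 2(268.1) = 247
  B: 0 + 1(268.1) = 268.1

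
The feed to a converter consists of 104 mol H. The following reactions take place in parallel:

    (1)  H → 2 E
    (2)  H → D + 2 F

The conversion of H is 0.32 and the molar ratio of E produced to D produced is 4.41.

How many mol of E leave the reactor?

Conversion of H: H consumed = 0.32 × 104 = 33.28 mol = 1ξ₁ + 1ξ₂.
Selectivity: 2ξ₁ / (1ξ₂) = 4.41 → ξ₁ = 2.205 ξ₂.
Substitute: (1·2.205 + 1) ξ₂ = 33.28 → ξ₂ = 10.38 mol, ξ₁ = 22.9 mol.
Outlet amounts (n = n₀ + Σ ν·ξ):
  H: 104 − 1(22.9) − 1(10.38) = 70.72
  E: 0 + 2(22.9) = 45.79
  D: 0 + 1(10.38) = 10.38
  F: 0 + 2(10.38) = 20.77

45.8 mol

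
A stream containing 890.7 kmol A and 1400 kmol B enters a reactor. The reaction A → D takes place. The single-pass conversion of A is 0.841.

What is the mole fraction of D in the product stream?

0.327

A reacted = 0.841 × 890.7 = 749.1 kmol; ν_A = −1, so ξ = 749.1/1 = 749.1 kmol.
Outlet amounts (n = n₀ + ν ξ):
  A: 890.7 − 1(749.1) = 141.6
  D: 0 + 1(749.1) = 749.1
  B: 1400 (inert)
Total out = 2291 kmol; y_D = 749.1 / 2291 = 0.327.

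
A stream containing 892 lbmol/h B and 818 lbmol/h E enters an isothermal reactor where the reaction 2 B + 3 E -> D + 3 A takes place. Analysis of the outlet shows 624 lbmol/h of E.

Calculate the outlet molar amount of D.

64.7 lbmol/h

For E: n = n₀ − 3ξ → 624 = 818 − 3ξ, giving ξ = 64.67 lbmol/h.
Outlet amounts (n = n₀ + ν ξ):
  B: 892 − 2(64.67) = 762.7
  E: 818 − 3(64.67) = 624
  D: 0 + 1(64.67) = 64.67
  A: 0 + 3(64.67) = 194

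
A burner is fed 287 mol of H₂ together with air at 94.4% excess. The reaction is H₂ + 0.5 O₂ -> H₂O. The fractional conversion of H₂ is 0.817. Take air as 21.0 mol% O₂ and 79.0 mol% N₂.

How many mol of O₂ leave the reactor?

162 mol

Stoichiometric O₂ = 0.5 × 287 = 143.5 mol; O₂ fed = 143.5 × 1.944 = 279 mol.
N₂ fed = 279 × 79/21 = 1049 mol.
Fuel reacted = 0.817 × 287 → ξ = 234.5 mol.
Outlet (n = n₀ + ν ξ):
  H₂: 287 − 1(234.5) = 52.52
  O₂: 279 − 0.5(234.5) = 161.7
  N₂: 1049 (inert)
  H₂O: 0 + 1(234.5) = 234.5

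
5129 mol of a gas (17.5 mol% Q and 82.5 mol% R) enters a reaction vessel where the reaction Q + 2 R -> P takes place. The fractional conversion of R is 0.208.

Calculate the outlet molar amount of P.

440 mol

R reacted = 0.208 × 4231 = 880.1 mol; ν_R = −2, so ξ = 880.1/2 = 440.1 mol.
Outlet amounts (n = n₀ + ν ξ):
  Q: 897.6 − 1(440.1) = 457.5
  R: 4231 − 2(440.1) = 3351
  P: 0 + 1(440.1) = 440.1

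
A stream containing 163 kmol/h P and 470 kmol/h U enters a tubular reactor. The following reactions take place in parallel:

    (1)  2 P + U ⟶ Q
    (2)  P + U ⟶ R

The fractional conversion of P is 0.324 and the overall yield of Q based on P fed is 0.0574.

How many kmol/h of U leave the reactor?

Yield of Q: 1ξ₁ / 163 = 0.0574 → ξ₁ = 9.356 kmol/h.
Conversion of P: 2ξ₁ + 1ξ₂ = 0.324 × 163 = 52.81 → ξ₂ = 34.1 kmol/h.
Outlet amounts (n = n₀ + Σ ν·ξ):
  P: 163 − 2(9.356) − 1(34.1) = 110.2
  U: 470 − 1(9.356) − 1(34.1) = 426.5
  Q: 0 + 1(9.356) = 9.356
  R: 0 + 1(34.1) = 34.1

427 kmol/h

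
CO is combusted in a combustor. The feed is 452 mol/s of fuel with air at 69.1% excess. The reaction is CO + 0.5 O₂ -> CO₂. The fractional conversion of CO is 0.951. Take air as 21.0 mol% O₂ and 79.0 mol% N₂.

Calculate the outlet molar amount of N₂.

Stoichiometric O₂ = 0.5 × 452 = 226 mol/s; O₂ fed = 226 × 1.691 = 382.2 mol/s.
N₂ fed = 382.2 × 79/21 = 1438 mol/s.
Fuel reacted = 0.951 × 452 → ξ = 429.9 mol/s.
Outlet (n = n₀ + ν ξ):
  CO: 452 − 1(429.9) = 22.15
  O₂: 382.2 − 0.5(429.9) = 167.2
  N₂: 1438 (inert)
  CO₂: 0 + 1(429.9) = 429.9

1440 mol/s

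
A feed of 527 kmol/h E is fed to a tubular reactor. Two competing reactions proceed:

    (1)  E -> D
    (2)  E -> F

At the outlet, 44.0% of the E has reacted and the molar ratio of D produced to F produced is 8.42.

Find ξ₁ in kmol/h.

ξ₁ = 207 kmol/h

Conversion of E: E consumed = 0.44 × 527 = 231.9 kmol/h = 1ξ₁ + 1ξ₂.
Selectivity: 1ξ₁ / (1ξ₂) = 8.42 → ξ₁ = 8.42 ξ₂.
Substitute: (1·8.42 + 1) ξ₂ = 231.9 → ξ₂ = 24.62 kmol/h, ξ₁ = 207.3 kmol/h.
Outlet amounts (n = n₀ + Σ ν·ξ):
  E: 527 − 1(207.3) − 1(24.62) = 295.1
  D: 0 + 1(207.3) = 207.3
  F: 0 + 1(24.62) = 24.62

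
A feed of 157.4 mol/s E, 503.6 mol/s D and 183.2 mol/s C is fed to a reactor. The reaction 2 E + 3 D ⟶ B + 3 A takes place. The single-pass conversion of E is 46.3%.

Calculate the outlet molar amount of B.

E reacted = 0.463 × 157.4 = 72.88 mol/s; ν_E = −2, so ξ = 72.88/2 = 36.44 mol/s.
Outlet amounts (n = n₀ + ν ξ):
  E: 157.4 − 2(36.44) = 84.52
  D: 503.6 − 3(36.44) = 394.3
  B: 0 + 1(36.44) = 36.44
  A: 0 + 3(36.44) = 109.3
  C: 183.2 (inert)

36.4 mol/s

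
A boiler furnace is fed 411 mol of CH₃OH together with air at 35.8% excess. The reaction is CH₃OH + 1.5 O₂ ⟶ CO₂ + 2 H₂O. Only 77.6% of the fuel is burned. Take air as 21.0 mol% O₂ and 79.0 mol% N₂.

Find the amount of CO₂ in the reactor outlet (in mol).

319 mol

Stoichiometric O₂ = 1.5 × 411 = 616.5 mol; O₂ fed = 616.5 × 1.358 = 837.2 mol.
N₂ fed = 837.2 × 79/21 = 3149 mol.
Fuel reacted = 0.776 × 411 → ξ = 318.9 mol.
Outlet (n = n₀ + ν ξ):
  CH₃OH: 411 − 1(318.9) = 92.06
  O₂: 837.2 − 1.5(318.9) = 358.8
  N₂: 3149 (inert)
  CO₂: 0 + 1(318.9) = 318.9
  H₂O: 0 + 2(318.9) = 637.9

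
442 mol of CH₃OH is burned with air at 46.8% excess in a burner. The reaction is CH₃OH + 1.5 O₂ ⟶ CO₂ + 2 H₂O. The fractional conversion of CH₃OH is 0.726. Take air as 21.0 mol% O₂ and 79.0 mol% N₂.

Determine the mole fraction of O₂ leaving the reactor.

0.0939

Stoichiometric O₂ = 1.5 × 442 = 663 mol; O₂ fed = 663 × 1.468 = 973.3 mol.
N₂ fed = 973.3 × 79/21 = 3661 mol.
Fuel reacted = 0.726 × 442 → ξ = 320.9 mol.
Outlet (n = n₀ + ν ξ):
  CH₃OH: 442 − 1(320.9) = 121.1
  O₂: 973.3 − 1.5(320.9) = 491.9
  N₂: 3661 (inert)
  CO₂: 0 + 1(320.9) = 320.9
  H₂O: 0 + 2(320.9) = 641.8
Total out = 5237 mol; y_O₂ = 491.9 / 5237 = 0.09393.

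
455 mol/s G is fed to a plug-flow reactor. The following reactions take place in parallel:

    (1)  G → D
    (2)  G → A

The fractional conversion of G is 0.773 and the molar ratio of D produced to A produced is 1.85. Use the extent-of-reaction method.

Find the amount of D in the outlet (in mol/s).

Conversion of G: G consumed = 0.773 × 455 = 351.7 mol/s = 1ξ₁ + 1ξ₂.
Selectivity: 1ξ₁ / (1ξ₂) = 1.85 → ξ₁ = 1.85 ξ₂.
Substitute: (1·1.85 + 1) ξ₂ = 351.7 → ξ₂ = 123.4 mol/s, ξ₁ = 228.3 mol/s.
Outlet amounts (n = n₀ + Σ ν·ξ):
  G: 455 − 1(228.3) − 1(123.4) = 103.3
  D: 0 + 1(228.3) = 228.3
  A: 0 + 1(123.4) = 123.4

228 mol/s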